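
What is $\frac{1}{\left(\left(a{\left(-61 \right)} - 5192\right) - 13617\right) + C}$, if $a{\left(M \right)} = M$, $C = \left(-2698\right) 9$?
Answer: $- \frac{1}{43152} \approx -2.3174 \cdot 10^{-5}$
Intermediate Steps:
$C = -24282$
$\frac{1}{\left(\left(a{\left(-61 \right)} - 5192\right) - 13617\right) + C} = \frac{1}{\left(\left(-61 - 5192\right) - 13617\right) - 24282} = \frac{1}{\left(-5253 - 13617\right) - 24282} = \frac{1}{-18870 - 24282} = \frac{1}{-43152} = - \frac{1}{43152}$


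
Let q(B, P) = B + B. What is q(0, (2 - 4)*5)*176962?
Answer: 0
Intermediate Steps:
q(B, P) = 2*B
q(0, (2 - 4)*5)*176962 = (2*0)*176962 = 0*176962 = 0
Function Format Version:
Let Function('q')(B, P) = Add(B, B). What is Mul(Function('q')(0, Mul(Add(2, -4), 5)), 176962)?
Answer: 0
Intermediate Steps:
Function('q')(B, P) = Mul(2, B)
Mul(Function('q')(0, Mul(Add(2, -4), 5)), 176962) = Mul(Mul(2, 0), 176962) = Mul(0, 176962) = 0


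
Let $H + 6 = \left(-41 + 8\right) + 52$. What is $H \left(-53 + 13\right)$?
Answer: $-520$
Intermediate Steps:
$H = 13$ ($H = -6 + \left(\left(-41 + 8\right) + 52\right) = -6 + \left(-33 + 52\right) = -6 + 19 = 13$)
$H \left(-53 + 13\right) = 13 \left(-53 + 13\right) = 13 \left(-40\right) = -520$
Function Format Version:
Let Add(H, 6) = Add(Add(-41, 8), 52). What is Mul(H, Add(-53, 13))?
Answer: -520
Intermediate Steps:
H = 13 (H = Add(-6, Add(Add(-41, 8), 52)) = Add(-6, Add(-33, 52)) = Add(-6, 19) = 13)
Mul(H, Add(-53, 13)) = Mul(13, Add(-53, 13)) = Mul(13, -40) = -520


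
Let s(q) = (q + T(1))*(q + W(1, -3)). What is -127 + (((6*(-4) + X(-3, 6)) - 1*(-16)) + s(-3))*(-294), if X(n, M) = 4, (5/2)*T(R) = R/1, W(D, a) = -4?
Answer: -21509/5 ≈ -4301.8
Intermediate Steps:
T(R) = 2*R/5 (T(R) = 2*(R/1)/5 = 2*(R*1)/5 = 2*R/5)
s(q) = (-4 + q)*(⅖ + q) (s(q) = (q + (⅖)*1)*(q - 4) = (q + ⅖)*(-4 + q) = (⅖ + q)*(-4 + q) = (-4 + q)*(⅖ + q))
-127 + (((6*(-4) + X(-3, 6)) - 1*(-16)) + s(-3))*(-294) = -127 + (((6*(-4) + 4) - 1*(-16)) + (-8/5 + (-3)² - 18/5*(-3)))*(-294) = -127 + (((-24 + 4) + 16) + (-8/5 + 9 + 54/5))*(-294) = -127 + ((-20 + 16) + 91/5)*(-294) = -127 + (-4 + 91/5)*(-294) = -127 + (71/5)*(-294) = -127 - 20874/5 = -21509/5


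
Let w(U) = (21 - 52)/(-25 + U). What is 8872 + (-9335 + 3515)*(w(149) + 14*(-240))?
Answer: 19565527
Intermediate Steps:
w(U) = -31/(-25 + U)
8872 + (-9335 + 3515)*(w(149) + 14*(-240)) = 8872 + (-9335 + 3515)*(-31/(-25 + 149) + 14*(-240)) = 8872 - 5820*(-31/124 - 3360) = 8872 - 5820*(-31*1/124 - 3360) = 8872 - 5820*(-1/4 - 3360) = 8872 - 5820*(-13441/4) = 8872 + 19556655 = 19565527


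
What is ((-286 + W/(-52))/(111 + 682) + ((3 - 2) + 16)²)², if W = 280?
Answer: 8853677613169/106275481 ≈ 83309.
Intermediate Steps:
((-286 + W/(-52))/(111 + 682) + ((3 - 2) + 16)²)² = ((-286 + 280/(-52))/(111 + 682) + ((3 - 2) + 16)²)² = ((-286 + 280*(-1/52))/793 + (1 + 16)²)² = ((-286 - 70/13)*(1/793) + 17²)² = (-3788/13*1/793 + 289)² = (-3788/10309 + 289)² = (2975513/10309)² = 8853677613169/106275481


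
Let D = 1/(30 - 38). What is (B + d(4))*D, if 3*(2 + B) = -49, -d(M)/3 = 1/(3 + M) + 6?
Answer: 193/42 ≈ 4.5952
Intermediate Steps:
d(M) = -18 - 3/(3 + M) (d(M) = -3*(1/(3 + M) + 6) = -3*(6 + 1/(3 + M)) = -18 - 3/(3 + M))
D = -⅛ (D = 1/(-8) = -⅛ ≈ -0.12500)
B = -55/3 (B = -2 + (⅓)*(-49) = -2 - 49/3 = -55/3 ≈ -18.333)
(B + d(4))*D = (-55/3 + 3*(-19 - 6*4)/(3 + 4))*(-⅛) = (-55/3 + 3*(-19 - 24)/7)*(-⅛) = (-55/3 + 3*(⅐)*(-43))*(-⅛) = (-55/3 - 129/7)*(-⅛) = -772/21*(-⅛) = 193/42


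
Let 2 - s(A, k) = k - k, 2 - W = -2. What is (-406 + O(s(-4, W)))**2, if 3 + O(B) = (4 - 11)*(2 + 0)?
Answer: 178929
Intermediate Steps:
W = 4 (W = 2 - 1*(-2) = 2 + 2 = 4)
s(A, k) = 2 (s(A, k) = 2 - (k - k) = 2 - 1*0 = 2 + 0 = 2)
O(B) = -17 (O(B) = -3 + (4 - 11)*(2 + 0) = -3 - 7*2 = -3 - 14 = -17)
(-406 + O(s(-4, W)))**2 = (-406 - 17)**2 = (-423)**2 = 178929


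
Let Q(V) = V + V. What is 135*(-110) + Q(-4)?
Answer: -14858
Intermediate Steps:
Q(V) = 2*V
135*(-110) + Q(-4) = 135*(-110) + 2*(-4) = -14850 - 8 = -14858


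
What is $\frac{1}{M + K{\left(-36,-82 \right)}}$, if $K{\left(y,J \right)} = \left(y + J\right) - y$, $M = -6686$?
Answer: $- \frac{1}{6768} \approx -0.00014775$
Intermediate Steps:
$K{\left(y,J \right)} = J$ ($K{\left(y,J \right)} = \left(J + y\right) - y = J$)
$\frac{1}{M + K{\left(-36,-82 \right)}} = \frac{1}{-6686 - 82} = \frac{1}{-6768} = - \frac{1}{6768}$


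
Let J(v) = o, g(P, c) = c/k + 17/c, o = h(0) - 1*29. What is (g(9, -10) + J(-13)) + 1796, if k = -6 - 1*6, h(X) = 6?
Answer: 26582/15 ≈ 1772.1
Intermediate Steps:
k = -12 (k = -6 - 6 = -12)
o = -23 (o = 6 - 1*29 = 6 - 29 = -23)
g(P, c) = 17/c - c/12 (g(P, c) = c/(-12) + 17/c = c*(-1/12) + 17/c = -c/12 + 17/c = 17/c - c/12)
J(v) = -23
(g(9, -10) + J(-13)) + 1796 = ((17/(-10) - 1/12*(-10)) - 23) + 1796 = ((17*(-1/10) + 5/6) - 23) + 1796 = ((-17/10 + 5/6) - 23) + 1796 = (-13/15 - 23) + 1796 = -358/15 + 1796 = 26582/15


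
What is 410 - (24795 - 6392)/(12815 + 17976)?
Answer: 12605907/30791 ≈ 409.40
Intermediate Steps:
410 - (24795 - 6392)/(12815 + 17976) = 410 - 18403/30791 = 12605907/30791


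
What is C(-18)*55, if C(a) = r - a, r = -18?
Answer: 0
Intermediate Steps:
C(a) = -18 - a
C(-18)*55 = (-18 - 1*(-18))*55 = (-18 + 18)*55 = 0*55 = 0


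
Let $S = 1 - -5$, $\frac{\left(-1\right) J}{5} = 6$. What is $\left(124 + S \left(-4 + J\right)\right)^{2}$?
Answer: $6400$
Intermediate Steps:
$J = -30$ ($J = \left(-5\right) 6 = -30$)
$S = 6$ ($S = 1 + 5 = 6$)
$\left(124 + S \left(-4 + J\right)\right)^{2} = \left(124 + 6 \left(-4 - 30\right)\right)^{2} = \left(124 + 6 \left(-34\right)\right)^{2} = \left(124 - 204\right)^{2} = \left(-80\right)^{2} = 6400$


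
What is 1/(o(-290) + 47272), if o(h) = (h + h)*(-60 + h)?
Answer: 1/250272 ≈ 3.9957e-6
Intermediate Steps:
o(h) = 2*h*(-60 + h) (o(h) = (2*h)*(-60 + h) = 2*h*(-60 + h))
1/(o(-290) + 47272) = 1/(2*(-290)*(-60 - 290) + 47272) = 1/(2*(-290)*(-350) + 47272) = 1/(203000 + 47272) = 1/250272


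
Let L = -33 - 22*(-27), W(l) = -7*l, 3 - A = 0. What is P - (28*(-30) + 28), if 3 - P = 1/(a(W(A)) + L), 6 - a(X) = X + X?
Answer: 496334/609 ≈ 815.00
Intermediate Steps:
A = 3 (A = 3 - 1*0 = 3 + 0 = 3)
a(X) = 6 - 2*X (a(X) = 6 - (X + X) = 6 - 2*X)
L = 561 (L = -33 + 594 = 561)
P = 1826/609 (P = 3 - 1/((6 - (-14)*3) + 561) = 3 - 1/((6 - 2*(-21)) + 561) = 3 - 1/((6 + 42) + 561) = 3 - 1/(48 + 561) = 3 - 1/609 = 1826/609 ≈ 2.9984)
P - (28*(-30) + 28) = 1826/609 - (28*(-30) + 28) = 1826/609 - (-840 + 28) = 1826/609 - 1*(-812) = 1826/609 + 812 = 496334/609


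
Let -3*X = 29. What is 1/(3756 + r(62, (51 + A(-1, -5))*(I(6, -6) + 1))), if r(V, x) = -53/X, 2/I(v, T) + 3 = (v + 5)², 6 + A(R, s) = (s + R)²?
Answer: 29/109083 ≈ 0.00026585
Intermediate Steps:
A(R, s) = -6 + (R + s)² (A(R, s) = -6 + (s + R)² = -6 + (R + s)²)
X = -29/3 (X = -⅓*29 = -29/3 ≈ -9.6667)
I(v, T) = 2/(-3 + (5 + v)²) (I(v, T) = 2/(-3 + (v + 5)²) = 2/(-3 + (5 + v)²))
r(V, x) = 159/29 (r(V, x) = -53/(-29/3) = -53*(-3/29) = 159/29)
1/(3756 + r(62, (51 + A(-1, -5))*(I(6, -6) + 1))) = 1/(3756 + 159/29) = 1/(109083/29) = 29/109083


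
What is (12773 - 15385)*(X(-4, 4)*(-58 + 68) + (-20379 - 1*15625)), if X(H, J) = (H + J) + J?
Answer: 93937968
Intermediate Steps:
X(H, J) = H + 2*J
(12773 - 15385)*(X(-4, 4)*(-58 + 68) + (-20379 - 1*15625)) = (12773 - 15385)*((-4 + 2*4)*(-58 + 68) + (-20379 - 1*15625)) = -2612*((-4 + 8)*10 + (-20379 - 15625)) = -2612*(4*10 - 36004) = -2612*(40 - 36004) = -2612*(-35964) = 93937968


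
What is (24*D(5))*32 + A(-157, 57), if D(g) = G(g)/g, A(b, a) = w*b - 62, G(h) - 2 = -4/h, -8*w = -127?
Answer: -474011/200 ≈ -2370.1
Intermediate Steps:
w = 127/8 (w = -⅛*(-127) = 127/8 ≈ 15.875)
G(h) = 2 - 4/h
A(b, a) = -62 + 127*b/8 (A(b, a) = 127*b/8 - 62 = -62 + 127*b/8)
D(g) = (2 - 4/g)/g
(24*D(5))*32 + A(-157, 57) = (24*(2*(-2 + 5)/5²))*32 + (-62 + (127/8)*(-157)) = (24*(2*(1/25)*3))*32 + (-62 - 19939/8) = (24*(6/25))*32 - 20435/8 = (144/25)*32 - 20435/8 = 4608/25 - 20435/8 = -474011/200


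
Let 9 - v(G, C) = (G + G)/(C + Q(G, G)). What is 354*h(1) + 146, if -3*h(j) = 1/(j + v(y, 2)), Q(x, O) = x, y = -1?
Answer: 817/6 ≈ 136.17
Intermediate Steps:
v(G, C) = 9 - 2*G/(C + G) (v(G, C) = 9 - (G + G)/(C + G) = 9 - 2*G/(C + G))
h(j) = -1/(3*(11 + j)) (h(j) = -1/(3*(j + (7*(-1) + 9*2)/(2 - 1))) = -1/(3*(j + (-7 + 18)/1)) = -1/(3*(j + 1*11)) = -1/(3*(j + 11)) = -1/(3*(11 + j)))
354*h(1) + 146 = 354*(-1/(33 + 3*1)) + 146 = 354*(-1/(33 + 3)) + 146 = 354*(-1/36) + 146 = -59/6 + 146 = 817/6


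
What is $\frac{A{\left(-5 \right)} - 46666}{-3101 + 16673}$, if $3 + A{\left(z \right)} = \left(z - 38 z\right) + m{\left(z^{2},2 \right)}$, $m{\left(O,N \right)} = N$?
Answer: $- \frac{7747}{2262} \approx -3.4248$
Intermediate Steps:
$A{\left(z \right)} = -1 - 37 z$ ($A{\left(z \right)} = -3 + \left(\left(z - 38 z\right) + 2\right) = -3 - \left(-2 + 37 z\right) = -1 - 37 z$)
$\frac{A{\left(-5 \right)} - 46666}{-3101 + 16673} = \frac{\left(-1 - -185\right) - 46666}{-3101 + 16673} = \frac{\left(-1 + 185\right) - 46666}{13572} = \left(184 - 46666\right) \frac{1}{13572} = \left(-46482\right) \frac{1}{13572} = - \frac{7747}{2262}$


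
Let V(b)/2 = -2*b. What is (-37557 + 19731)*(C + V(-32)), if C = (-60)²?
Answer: -66455328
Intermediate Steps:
V(b) = -4*b (V(b) = 2*(-2*b) = -4*b)
C = 3600
(-37557 + 19731)*(C + V(-32)) = (-37557 + 19731)*(3600 - 4*(-32)) = -17826*(3600 + 128) = -17826*3728 = -66455328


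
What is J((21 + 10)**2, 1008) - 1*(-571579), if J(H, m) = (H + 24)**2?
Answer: 1541804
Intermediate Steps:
J(H, m) = (24 + H)**2
J((21 + 10)**2, 1008) - 1*(-571579) = (24 + (21 + 10)**2)**2 - 1*(-571579) = (24 + 31**2)**2 + 571579 = (24 + 961)**2 + 571579 = 985**2 + 571579 = 970225 + 571579 = 1541804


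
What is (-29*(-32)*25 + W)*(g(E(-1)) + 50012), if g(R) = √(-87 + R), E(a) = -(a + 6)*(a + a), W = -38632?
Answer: -771785184 - 15432*I*√77 ≈ -7.7178e+8 - 1.3542e+5*I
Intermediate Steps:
E(a) = -2*a*(6 + a) (E(a) = -(6 + a)*2*a = -2*a*(6 + a))
(-29*(-32)*25 + W)*(g(E(-1)) + 50012) = (-29*(-32)*25 - 38632)*(√(-87 - 2*(-1)*(6 - 1)) + 50012) = (928*25 - 38632)*(√(-87 - 2*(-1)*5) + 50012) = (23200 - 38632)*(√(-87 + 10) + 50012) = -15432*(√(-77) + 50012) = -15432*(I*√77 + 50012) = -15432*(50012 + I*√77) = -771785184 - 15432*I*√77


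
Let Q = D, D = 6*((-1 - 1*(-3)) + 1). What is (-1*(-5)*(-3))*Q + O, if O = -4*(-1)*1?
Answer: -266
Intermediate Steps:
O = 4 (O = 4*1 = 4)
D = 18 (D = 6*((-1 + 3) + 1) = 6*(2 + 1) = 6*3 = 18)
Q = 18
(-1*(-5)*(-3))*Q + O = (-1*(-5)*(-3))*18 + 4 = (5*(-3))*18 + 4 = -15*18 + 4 = -270 + 4 = -266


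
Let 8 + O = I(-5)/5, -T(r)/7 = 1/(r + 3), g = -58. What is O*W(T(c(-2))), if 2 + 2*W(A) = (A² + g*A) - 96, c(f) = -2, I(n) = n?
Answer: -3213/2 ≈ -1606.5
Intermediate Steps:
T(r) = -7/(3 + r) (T(r) = -7/(r + 3) = -7/(3 + r))
W(A) = -49 + A²/2 - 29*A (W(A) = -1 + ((A² - 58*A) - 96)/2 = -1 + (-96 + A² - 58*A)/2 = -1 + (-48 + A²/2 - 29*A) = -49 + A²/2 - 29*A)
O = -9 (O = -8 - 5/5 = -8 - 5*⅕ = -8 - 1 = -9)
O*W(T(c(-2))) = -9*(-49 + (-7/(3 - 2))²/2 - (-203)/(3 - 2)) = -9*(-49 + (-7/1)²/2 - (-203)/1) = -9*(-49 + (-7*1)²/2 - (-203)) = -9*(-49 + (½)*(-7)² - 29*(-7)) = -9*(-49 + (½)*49 + 203) = -9*(-49 + 49/2 + 203) = -9*357/2 = -3213/2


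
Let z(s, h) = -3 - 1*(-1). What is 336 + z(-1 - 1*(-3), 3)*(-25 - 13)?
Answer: 412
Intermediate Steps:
z(s, h) = -2 (z(s, h) = -3 + 1 = -2)
336 + z(-1 - 1*(-3), 3)*(-25 - 13) = 336 - 2*(-25 - 13) = 336 - 2*(-38) = 336 + 76 = 412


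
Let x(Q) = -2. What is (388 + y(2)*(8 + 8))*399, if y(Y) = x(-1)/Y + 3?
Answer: 167580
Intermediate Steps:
y(Y) = 3 - 2/Y (y(Y) = -2/Y + 3 = 3 - 2/Y)
(388 + y(2)*(8 + 8))*399 = (388 + (3 - 2/2)*(8 + 8))*399 = (388 + (3 - 2*½)*16)*399 = (388 + (3 - 1)*16)*399 = (388 + 2*16)*399 = (388 + 32)*399 = 420*399 = 167580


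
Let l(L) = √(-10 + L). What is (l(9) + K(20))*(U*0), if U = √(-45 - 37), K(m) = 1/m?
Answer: 0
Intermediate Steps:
U = I*√82 (U = √(-82) = I*√82 ≈ 9.0554*I)
(l(9) + K(20))*(U*0) = (√(-10 + 9) + 1/20)*((I*√82)*0) = (√(-1) + 1/20)*0 = (I + 1/20)*0 = (1/20 + I)*0 = 0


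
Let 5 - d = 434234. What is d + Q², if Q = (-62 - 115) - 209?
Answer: -285233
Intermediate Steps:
d = -434229 (d = 5 - 1*434234 = 5 - 434234 = -434229)
Q = -386 (Q = -177 - 209 = -386)
d + Q² = -434229 + (-386)² = -434229 + 148996 = -285233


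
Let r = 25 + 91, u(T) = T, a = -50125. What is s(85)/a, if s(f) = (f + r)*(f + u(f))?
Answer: -6834/10025 ≈ -0.68170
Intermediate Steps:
r = 116
s(f) = 2*f*(116 + f) (s(f) = (f + 116)*(f + f) = (116 + f)*(2*f) = 2*f*(116 + f))
s(85)/a = (2*85*(116 + 85))/(-50125) = (2*85*201)*(-1/50125) = 34170*(-1/50125) = -6834/10025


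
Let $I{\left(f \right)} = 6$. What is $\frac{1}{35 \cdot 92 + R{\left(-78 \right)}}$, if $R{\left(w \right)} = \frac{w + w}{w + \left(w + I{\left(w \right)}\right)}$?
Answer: $\frac{25}{80526} \approx 0.00031046$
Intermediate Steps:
$R{\left(w \right)} = \frac{2 w}{6 + 2 w}$ ($R{\left(w \right)} = \frac{w + w}{w + \left(w + 6\right)} = \frac{2 w}{w + \left(6 + w\right)} = \frac{2 w}{6 + 2 w}$)
$\frac{1}{35 \cdot 92 + R{\left(-78 \right)}} = \frac{1}{35 \cdot 92 - \frac{78}{3 - 78}} = \frac{1}{3220 - \frac{78}{-75}} = \frac{1}{3220 - - \frac{26}{25}} = \frac{1}{3220 + \frac{26}{25}} = \frac{1}{\frac{80526}{25}} = \frac{25}{80526}$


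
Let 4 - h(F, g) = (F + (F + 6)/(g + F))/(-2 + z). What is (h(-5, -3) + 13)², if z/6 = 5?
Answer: 14814801/50176 ≈ 295.26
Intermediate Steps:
z = 30 (z = 6*5 = 30)
h(F, g) = 4 - F/28 - (6 + F)/(28*(F + g)) (h(F, g) = 4 - (F + (F + 6)/(g + F))/(-2 + 30) = 4 - (F + (6 + F)/(F + g))/28 = 4 - (F/28 + (6 + F)/(28*(F + g))) = 4 + (-F/28 - (6 + F)/(28*(F + g))) = 4 - F/28 - (6 + F)/(28*(F + g)))
(h(-5, -3) + 13)² = ((-6 - 1*(-5)² + 111*(-5) + 112*(-3) - 1*(-5)*(-3))/(28*(-5 - 3)) + 13)² = ((1/28)*(-6 - 1*25 - 555 - 336 - 15)/(-8) + 13)² = ((1/28)*(-⅛)*(-6 - 25 - 555 - 336 - 15) + 13)² = ((1/28)*(-⅛)*(-937) + 13)² = (937/224 + 13)² = (3849/224)² = 14814801/50176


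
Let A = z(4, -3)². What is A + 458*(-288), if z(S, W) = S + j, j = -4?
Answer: -131904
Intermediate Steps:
z(S, W) = -4 + S (z(S, W) = S - 4 = -4 + S)
A = 0 (A = (-4 + 4)² = 0² = 0)
A + 458*(-288) = 0 + 458*(-288) = 0 - 131904 = -131904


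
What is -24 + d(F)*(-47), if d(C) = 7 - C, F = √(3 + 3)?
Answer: -353 + 47*√6 ≈ -237.87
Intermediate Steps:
F = √6 ≈ 2.4495
-24 + d(F)*(-47) = -24 + (7 - √6)*(-47) = -24 + (-329 + 47*√6) = -353 + 47*√6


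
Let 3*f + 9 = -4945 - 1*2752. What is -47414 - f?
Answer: -134536/3 ≈ -44845.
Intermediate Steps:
f = -7706/3 (f = -3 + (-4945 - 1*2752)/3 = -3 + (-4945 - 2752)/3 = -3 + (⅓)*(-7697) = -3 - 7697/3 = -7706/3 ≈ -2568.7)
-47414 - f = -47414 - 1*(-7706/3) = -47414 + 7706/3 = -134536/3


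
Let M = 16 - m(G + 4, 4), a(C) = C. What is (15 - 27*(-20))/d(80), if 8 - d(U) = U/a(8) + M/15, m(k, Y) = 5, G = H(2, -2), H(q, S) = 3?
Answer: -8325/41 ≈ -203.05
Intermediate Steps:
G = 3
M = 11 (M = 16 - 1*5 = 16 - 5 = 11)
d(U) = 109/15 - U/8 (d(U) = 8 - (U/8 + 11/15) = 8 - (11/15 + U/8) = 8 + (-11/15 - U/8) = 109/15 - U/8)
(15 - 27*(-20))/d(80) = (15 - 27*(-20))/(109/15 - ⅛*80) = (15 + 540)/(109/15 - 10) = 555/(-41/15) = 555*(-15/41) = -8325/41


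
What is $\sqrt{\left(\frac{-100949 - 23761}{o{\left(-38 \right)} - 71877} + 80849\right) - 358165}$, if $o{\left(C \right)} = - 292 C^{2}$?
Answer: $\frac{i \sqrt{2701797759964790}}{98705} \approx 526.61 i$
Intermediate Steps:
$\sqrt{\left(\frac{-100949 - 23761}{o{\left(-38 \right)} - 71877} + 80849\right) - 358165} = \sqrt{\left(\frac{-100949 - 23761}{- 292 \left(-38\right)^{2} - 71877} + 80849\right) - 358165} = \sqrt{\left(- \frac{124710}{\left(-292\right) 1444 - 71877} + 80849\right) - 358165} = \sqrt{\left(- \frac{124710}{-421648 - 71877} + 80849\right) - 358165} = \sqrt{\left(- \frac{124710}{-493525} + 80849\right) - 358165} = \sqrt{\left(\left(-124710\right) \left(- \frac{1}{493525}\right) + 80849\right) - 358165} = \sqrt{\left(\frac{24942}{98705} + 80849\right) - 358165} = \sqrt{\frac{7980225487}{98705} - 358165} = \sqrt{- \frac{27372450838}{98705}} = \frac{i \sqrt{2701797759964790}}{98705}$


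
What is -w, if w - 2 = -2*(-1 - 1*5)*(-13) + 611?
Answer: -457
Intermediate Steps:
w = 457 (w = 2 + (-2*(-1 - 1*5)*(-13) + 611) = 2 + (-2*(-1 - 5)*(-13) + 611) = 2 + (-2*(-6)*(-13) + 611) = 2 + (12*(-13) + 611) = 2 + (-156 + 611) = 2 + 455 = 457)
-w = -1*457 = -457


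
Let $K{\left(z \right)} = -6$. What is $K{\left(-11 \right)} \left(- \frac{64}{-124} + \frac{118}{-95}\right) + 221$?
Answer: $\frac{663673}{2945} \approx 225.36$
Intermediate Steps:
$K{\left(-11 \right)} \left(- \frac{64}{-124} + \frac{118}{-95}\right) + 221 = - 6 \left(- \frac{64}{-124} + \frac{118}{-95}\right) + 221 = - 6 \left(\left(-64\right) \left(- \frac{1}{124}\right) + 118 \left(- \frac{1}{95}\right)\right) + 221 = - 6 \left(\frac{16}{31} - \frac{118}{95}\right) + 221 = \left(-6\right) \left(- \frac{2138}{2945}\right) + 221 = \frac{12828}{2945} + 221 = \frac{663673}{2945}$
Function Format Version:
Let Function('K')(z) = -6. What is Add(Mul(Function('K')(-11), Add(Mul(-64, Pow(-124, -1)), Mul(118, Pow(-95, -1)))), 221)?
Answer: Rational(663673, 2945) ≈ 225.36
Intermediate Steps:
Add(Mul(Function('K')(-11), Add(Mul(-64, Pow(-124, -1)), Mul(118, Pow(-95, -1)))), 221) = Add(Mul(-6, Add(Mul(-64, Pow(-124, -1)), Mul(118, Pow(-95, -1)))), 221) = Add(Mul(-6, Add(Mul(-64, Rational(-1, 124)), Mul(118, Rational(-1, 95)))), 221) = Add(Mul(-6, Add(Rational(16, 31), Rational(-118, 95))), 221) = Add(Mul(-6, Rational(-2138, 2945)), 221) = Add(Rational(12828, 2945), 221) = Rational(663673, 2945)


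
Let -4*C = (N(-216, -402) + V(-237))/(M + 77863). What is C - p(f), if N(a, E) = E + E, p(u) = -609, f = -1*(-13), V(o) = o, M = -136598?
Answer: 143077419/234940 ≈ 609.00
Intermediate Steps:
f = 13
N(a, E) = 2*E
C = -1041/234940 (C = -(2*(-402) - 237)/(4*(-136598 + 77863)) = -(-804 - 237)/(4*(-58735)) = -(-1041)*(-1)/(4*58735) = -¼*1041/58735 = -1041/234940 ≈ -0.0044309)
C - p(f) = -1041/234940 - 1*(-609) = -1041/234940 + 609 = 143077419/234940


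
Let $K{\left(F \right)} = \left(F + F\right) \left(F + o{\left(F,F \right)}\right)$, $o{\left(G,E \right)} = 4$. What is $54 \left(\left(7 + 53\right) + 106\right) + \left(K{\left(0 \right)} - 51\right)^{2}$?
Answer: $11565$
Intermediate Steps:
$K{\left(F \right)} = 2 F \left(4 + F\right)$ ($K{\left(F \right)} = \left(F + F\right) \left(F + 4\right) = 2 F \left(4 + F\right)$)
$54 \left(\left(7 + 53\right) + 106\right) + \left(K{\left(0 \right)} - 51\right)^{2} = 54 \left(\left(7 + 53\right) + 106\right) + \left(2 \cdot 0 \left(4 + 0\right) - 51\right)^{2} = 54 \left(60 + 106\right) + \left(2 \cdot 0 \cdot 4 - 51\right)^{2} = 54 \cdot 166 + \left(0 - 51\right)^{2} = 8964 + \left(-51\right)^{2} = 8964 + 2601 = 11565$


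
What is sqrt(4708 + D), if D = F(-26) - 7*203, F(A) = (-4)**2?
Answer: 3*sqrt(367) ≈ 57.472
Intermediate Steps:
F(A) = 16
D = -1405 (D = 16 - 7*203 = 16 - 1*1421 = 16 - 1421 = -1405)
sqrt(4708 + D) = sqrt(4708 - 1405) = sqrt(3303) = 3*sqrt(367)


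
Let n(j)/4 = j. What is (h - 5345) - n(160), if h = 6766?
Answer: 781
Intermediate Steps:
n(j) = 4*j
(h - 5345) - n(160) = (6766 - 5345) - 4*160 = 1421 - 1*640 = 1421 - 640 = 781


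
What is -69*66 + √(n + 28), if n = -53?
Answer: -4554 + 5*I ≈ -4554.0 + 5.0*I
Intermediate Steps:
-69*66 + √(n + 28) = -69*66 + √(-53 + 28) = -4554 + √(-25) = -4554 + 5*I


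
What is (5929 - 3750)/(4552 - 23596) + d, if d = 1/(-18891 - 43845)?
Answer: -11393399/99562032 ≈ -0.11444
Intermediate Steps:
d = -1/62736 (d = 1/(-62736) = -1/62736 ≈ -1.5940e-5)
(5929 - 3750)/(4552 - 23596) + d = (5929 - 3750)/(4552 - 23596) - 1/62736 = 2179/(-19044) - 1/62736 = 2179*(-1/19044) - 1/62736 = -2179/19044 - 1/62736 = -11393399/99562032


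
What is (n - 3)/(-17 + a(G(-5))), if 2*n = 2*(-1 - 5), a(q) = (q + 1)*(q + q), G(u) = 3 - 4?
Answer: 9/17 ≈ 0.52941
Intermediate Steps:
G(u) = -1
a(q) = 2*q*(1 + q) (a(q) = (1 + q)*(2*q) = 2*q*(1 + q))
n = -6 (n = (2*(-1 - 5))/2 = (2*(-6))/2 = (½)*(-12) = -6)
(n - 3)/(-17 + a(G(-5))) = (-6 - 3)/(-17 + 2*(-1)*(1 - 1)) = -9/(-17 + 2*(-1)*0) = -9/(-17 + 0) = -9/(-17) = -9*(-1/17) = 9/17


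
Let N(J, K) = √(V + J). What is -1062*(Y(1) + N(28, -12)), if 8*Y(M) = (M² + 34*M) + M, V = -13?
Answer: -4779 - 1062*√15 ≈ -8892.1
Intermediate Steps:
N(J, K) = √(-13 + J)
Y(M) = M²/8 + 35*M/8 (Y(M) = ((M² + 34*M) + M)/8 = (M² + 35*M)/8 = M²/8 + 35*M/8)
-1062*(Y(1) + N(28, -12)) = -1062*((⅛)*1*(35 + 1) + √(-13 + 28)) = -1062*((⅛)*1*36 + √15) = -1062*(9/2 + √15) = -4779 - 1062*√15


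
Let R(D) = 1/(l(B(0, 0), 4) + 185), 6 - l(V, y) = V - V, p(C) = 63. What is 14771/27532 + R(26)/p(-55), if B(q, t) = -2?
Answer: 177766975/331292556 ≈ 0.53659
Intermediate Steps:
l(V, y) = 6 (l(V, y) = 6 - (V - V) = 6 - 1*0 = 6 + 0 = 6)
R(D) = 1/191 (R(D) = 1/(6 + 185) = 1/191)
14771/27532 + R(26)/p(-55) = 14771/27532 + (1/191)/63 = 14771*(1/27532) + (1/191)*(1/63) = 14771/27532 + 1/12033 = 177766975/331292556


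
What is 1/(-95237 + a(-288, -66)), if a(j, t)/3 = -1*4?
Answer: -1/95249 ≈ -1.0499e-5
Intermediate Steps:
a(j, t) = -12 (a(j, t) = 3*(-1*4) = 3*(-4) = -12)
1/(-95237 + a(-288, -66)) = 1/(-95237 - 12) = 1/(-95249) = -1/95249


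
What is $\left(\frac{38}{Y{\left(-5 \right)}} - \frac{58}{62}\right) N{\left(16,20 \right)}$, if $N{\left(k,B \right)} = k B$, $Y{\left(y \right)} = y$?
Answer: $- \frac{84672}{31} \approx -2731.4$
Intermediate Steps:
$N{\left(k,B \right)} = B k$
$\left(\frac{38}{Y{\left(-5 \right)}} - \frac{58}{62}\right) N{\left(16,20 \right)} = \left(\frac{38}{-5} - \frac{58}{62}\right) 20 \cdot 16 = \left(38 \left(- \frac{1}{5}\right) - \frac{29}{31}\right) 320 = \left(- \frac{38}{5} - \frac{29}{31}\right) 320 = \left(- \frac{1323}{155}\right) 320 = - \frac{84672}{31}$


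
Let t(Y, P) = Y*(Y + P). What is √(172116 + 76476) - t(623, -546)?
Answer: -47971 + 4*√15537 ≈ -47472.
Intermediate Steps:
t(Y, P) = Y*(P + Y)
√(172116 + 76476) - t(623, -546) = √(172116 + 76476) - 623*(-546 + 623) = √248592 - 623*77 = 4*√15537 - 1*47971 = 4*√15537 - 47971 = -47971 + 4*√15537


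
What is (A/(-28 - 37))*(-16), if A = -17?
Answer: -272/65 ≈ -4.1846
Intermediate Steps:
(A/(-28 - 37))*(-16) = -17/(-28 - 37)*(-16) = -17/(-65)*(-16) = -17*(-1/65)*(-16) = (17/65)*(-16) = -272/65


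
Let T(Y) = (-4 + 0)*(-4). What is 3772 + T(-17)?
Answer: 3788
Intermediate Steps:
T(Y) = 16 (T(Y) = -4*(-4) = 16)
3772 + T(-17) = 3772 + 16 = 3788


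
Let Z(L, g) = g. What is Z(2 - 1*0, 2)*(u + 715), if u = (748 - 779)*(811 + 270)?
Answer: -65592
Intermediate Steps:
u = -33511 (u = -31*1081 = -33511)
Z(2 - 1*0, 2)*(u + 715) = 2*(-33511 + 715) = 2*(-32796) = -65592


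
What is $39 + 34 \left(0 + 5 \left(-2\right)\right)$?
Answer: $-301$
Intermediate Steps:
$39 + 34 \left(0 + 5 \left(-2\right)\right) = 39 + 34 \left(0 - 10\right) = 39 + 34 \left(-10\right) = 39 - 340 = -301$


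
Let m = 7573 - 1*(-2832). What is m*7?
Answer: 72835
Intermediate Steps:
m = 10405 (m = 7573 + 2832 = 10405)
m*7 = 10405*7 = 72835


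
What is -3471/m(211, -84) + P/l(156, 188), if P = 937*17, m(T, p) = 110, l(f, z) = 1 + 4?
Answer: 346967/110 ≈ 3154.2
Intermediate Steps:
l(f, z) = 5
P = 15929
-3471/m(211, -84) + P/l(156, 188) = -3471/110 + 15929/5 = 346967/110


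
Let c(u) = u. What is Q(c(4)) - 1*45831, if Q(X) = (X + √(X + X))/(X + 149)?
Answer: -7012139/153 + 2*√2/153 ≈ -45831.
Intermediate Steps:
Q(X) = (X + √2*√X)/(149 + X) (Q(X) = (X + √(2*X))/(149 + X) = (X + √2*√X)/(149 + X))
Q(c(4)) - 1*45831 = (4 + √2*√4)/(149 + 4) - 1*45831 = (4 + √2*2)/153 - 45831 = (4 + 2*√2)/153 - 45831 = (4/153 + 2*√2/153) - 45831 = -7012139/153 + 2*√2/153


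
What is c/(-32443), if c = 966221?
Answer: -966221/32443 ≈ -29.782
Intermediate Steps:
c/(-32443) = 966221/(-32443) = 966221*(-1/32443) = -966221/32443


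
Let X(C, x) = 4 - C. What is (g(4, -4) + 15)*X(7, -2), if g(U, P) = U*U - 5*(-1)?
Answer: -108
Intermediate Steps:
g(U, P) = 5 + U**2 (g(U, P) = U**2 + 5 = 5 + U**2)
(g(4, -4) + 15)*X(7, -2) = ((5 + 4**2) + 15)*(4 - 1*7) = ((5 + 16) + 15)*(4 - 7) = (21 + 15)*(-3) = 36*(-3) = -108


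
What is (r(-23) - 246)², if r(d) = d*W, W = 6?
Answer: 147456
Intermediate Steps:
r(d) = 6*d (r(d) = d*6 = 6*d)
(r(-23) - 246)² = (6*(-23) - 246)² = (-138 - 246)² = (-384)² = 147456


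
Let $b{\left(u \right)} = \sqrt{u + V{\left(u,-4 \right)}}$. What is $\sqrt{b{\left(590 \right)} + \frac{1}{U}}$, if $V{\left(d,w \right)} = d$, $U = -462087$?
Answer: $\frac{\sqrt{-51343 + 47449865682 \sqrt{295}}}{154029} \approx 5.861$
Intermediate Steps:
$b{\left(u \right)} = \sqrt{2} \sqrt{u}$ ($b{\left(u \right)} = \sqrt{u + u} = \sqrt{2 u} = \sqrt{2} \sqrt{u}$)
$\sqrt{b{\left(590 \right)} + \frac{1}{U}} = \sqrt{\sqrt{2} \sqrt{590} + \frac{1}{-462087}} = \sqrt{2 \sqrt{295} - \frac{1}{462087}} = \sqrt{- \frac{1}{462087} + 2 \sqrt{295}}$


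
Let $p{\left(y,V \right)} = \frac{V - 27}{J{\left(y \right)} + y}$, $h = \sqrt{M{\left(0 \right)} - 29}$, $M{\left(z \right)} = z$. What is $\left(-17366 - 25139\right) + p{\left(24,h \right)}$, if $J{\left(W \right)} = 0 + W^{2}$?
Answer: $- \frac{8501009}{200} + \frac{i \sqrt{29}}{600} \approx -42505.0 + 0.0089753 i$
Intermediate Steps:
$J{\left(W \right)} = W^{2}$
$h = i \sqrt{29}$ ($h = \sqrt{0 - 29} = \sqrt{-29} = i \sqrt{29} \approx 5.3852 i$)
$p{\left(y,V \right)} = \frac{-27 + V}{y + y^{2}}$ ($p{\left(y,V \right)} = \frac{V - 27}{y^{2} + y} = \frac{-27 + V}{y + y^{2}}$)
$\left(-17366 - 25139\right) + p{\left(24,h \right)} = \left(-17366 - 25139\right) + \frac{-27 + i \sqrt{29}}{24 \left(1 + 24\right)} = -42505 + \frac{-27 + i \sqrt{29}}{24 \cdot 25} = -42505 + \frac{1}{24} \cdot \frac{1}{25} \left(-27 + i \sqrt{29}\right) = -42505 - \left(\frac{9}{200} - \frac{i \sqrt{29}}{600}\right) = - \frac{8501009}{200} + \frac{i \sqrt{29}}{600}$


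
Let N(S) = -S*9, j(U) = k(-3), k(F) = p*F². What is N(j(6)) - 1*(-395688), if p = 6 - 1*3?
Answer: 395445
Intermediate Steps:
p = 3 (p = 6 - 3 = 3)
k(F) = 3*F²
j(U) = 27 (j(U) = 3*(-3)² = 3*9 = 27)
N(S) = -9*S
N(j(6)) - 1*(-395688) = -9*27 - 1*(-395688) = -243 + 395688 = 395445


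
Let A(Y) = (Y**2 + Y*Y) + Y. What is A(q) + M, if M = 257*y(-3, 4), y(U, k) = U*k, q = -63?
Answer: 4791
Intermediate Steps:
A(Y) = Y + 2*Y**2 (A(Y) = (Y**2 + Y**2) + Y = 2*Y**2 + Y = Y + 2*Y**2)
M = -3084 (M = 257*(-3*4) = 257*(-12) = -3084)
A(q) + M = -63*(1 + 2*(-63)) - 3084 = -63*(1 - 126) - 3084 = -63*(-125) - 3084 = 7875 - 3084 = 4791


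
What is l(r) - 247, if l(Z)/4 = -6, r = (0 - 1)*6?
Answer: -271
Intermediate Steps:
r = -6 (r = -1*6 = -6)
l(Z) = -24 (l(Z) = 4*(-6) = -24)
l(r) - 247 = -24 - 247 = -271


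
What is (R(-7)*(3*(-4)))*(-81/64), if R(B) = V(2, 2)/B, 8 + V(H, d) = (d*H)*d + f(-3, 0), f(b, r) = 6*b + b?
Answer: 729/16 ≈ 45.563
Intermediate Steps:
f(b, r) = 7*b
V(H, d) = -29 + H*d**2 (V(H, d) = -8 + ((d*H)*d + 7*(-3)) = -8 + ((H*d)*d - 21) = -8 + (H*d**2 - 21) = -8 + (-21 + H*d**2) = -29 + H*d**2)
R(B) = -21/B (R(B) = (-29 + 2*2**2)/B = (-29 + 2*4)/B = (-29 + 8)/B = -21/B)
(R(-7)*(3*(-4)))*(-81/64) = ((-21/(-7))*(3*(-4)))*(-81/64) = (-21*(-1/7)*(-12))*(-81*1/64) = (3*(-12))*(-81/64) = -36*(-81/64) = 729/16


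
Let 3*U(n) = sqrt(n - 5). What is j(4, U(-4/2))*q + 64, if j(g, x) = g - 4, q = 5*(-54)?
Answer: 64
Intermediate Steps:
U(n) = sqrt(-5 + n)/3 (U(n) = sqrt(n - 5)/3 = sqrt(-5 + n)/3)
q = -270
j(g, x) = -4 + g
j(4, U(-4/2))*q + 64 = (-4 + 4)*(-270) + 64 = 0*(-270) + 64 = 0 + 64 = 64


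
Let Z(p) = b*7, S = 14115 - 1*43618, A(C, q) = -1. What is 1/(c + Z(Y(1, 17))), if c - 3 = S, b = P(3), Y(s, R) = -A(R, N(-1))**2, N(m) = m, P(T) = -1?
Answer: -1/29507 ≈ -3.3890e-5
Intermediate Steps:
Y(s, R) = -1 (Y(s, R) = -1*(-1)**2 = -1*1 = -1)
b = -1
S = -29503 (S = 14115 - 43618 = -29503)
Z(p) = -7 (Z(p) = -1*7 = -7)
c = -29500 (c = 3 - 29503 = -29500)
1/(c + Z(Y(1, 17))) = 1/(-29500 - 7) = 1/(-29507) = -1/29507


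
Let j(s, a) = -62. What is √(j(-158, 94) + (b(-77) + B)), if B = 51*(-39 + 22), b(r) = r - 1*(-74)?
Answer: 2*I*√233 ≈ 30.529*I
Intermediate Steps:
b(r) = 74 + r (b(r) = r + 74 = 74 + r)
B = -867 (B = 51*(-17) = -867)
√(j(-158, 94) + (b(-77) + B)) = √(-62 + ((74 - 77) - 867)) = √(-62 + (-3 - 867)) = √(-62 - 870) = √(-932) = 2*I*√233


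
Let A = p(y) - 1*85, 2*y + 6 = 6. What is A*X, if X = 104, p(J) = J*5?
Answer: -8840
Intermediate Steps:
y = 0 (y = -3 + (½)*6 = -3 + 3 = 0)
p(J) = 5*J
A = -85 (A = 5*0 - 1*85 = 0 - 85 = -85)
A*X = -85*104 = -8840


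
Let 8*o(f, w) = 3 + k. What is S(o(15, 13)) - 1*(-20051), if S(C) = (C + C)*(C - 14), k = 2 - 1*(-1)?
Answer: 160249/8 ≈ 20031.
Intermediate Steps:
k = 3 (k = 2 + 1 = 3)
o(f, w) = ¾ (o(f, w) = (3 + 3)/8 = (⅛)*6 = ¾)
S(C) = 2*C*(-14 + C) (S(C) = (2*C)*(-14 + C) = 2*C*(-14 + C))
S(o(15, 13)) - 1*(-20051) = 2*(¾)*(-14 + ¾) - 1*(-20051) = 2*(¾)*(-53/4) + 20051 = -159/8 + 20051 = 160249/8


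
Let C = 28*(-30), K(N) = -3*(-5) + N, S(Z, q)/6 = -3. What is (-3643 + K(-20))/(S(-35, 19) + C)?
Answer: 608/143 ≈ 4.2517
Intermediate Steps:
S(Z, q) = -18 (S(Z, q) = 6*(-3) = -18)
K(N) = 15 + N
C = -840
(-3643 + K(-20))/(S(-35, 19) + C) = (-3643 + (15 - 20))/(-18 - 840) = (-3643 - 5)/(-858) = -3648*(-1/858) = 608/143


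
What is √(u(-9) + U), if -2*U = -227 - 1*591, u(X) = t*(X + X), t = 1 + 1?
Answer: √373 ≈ 19.313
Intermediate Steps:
t = 2
u(X) = 4*X (u(X) = 2*(X + X) = 2*(2*X) = 4*X)
U = 409 (U = -(-227 - 1*591)/2 = -(-227 - 591)/2 = -½*(-818) = 409)
√(u(-9) + U) = √(4*(-9) + 409) = √(-36 + 409) = √373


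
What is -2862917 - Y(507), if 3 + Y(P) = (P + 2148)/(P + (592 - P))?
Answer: -1694847743/592 ≈ -2.8629e+6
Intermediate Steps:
Y(P) = 93/148 + P/592 (Y(P) = -3 + (P + 2148)/(P + (592 - P)) = -3 + (2148 + P)/592 = -3 + (2148 + P)*(1/592) = -3 + (537/148 + P/592) = 93/148 + P/592)
-2862917 - Y(507) = -2862917 - (93/148 + (1/592)*507) = -2862917 - (93/148 + 507/592) = -2862917 - 1*879/592 = -2862917 - 879/592 = -1694847743/592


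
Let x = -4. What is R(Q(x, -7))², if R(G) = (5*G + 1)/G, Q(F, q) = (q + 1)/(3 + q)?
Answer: 289/9 ≈ 32.111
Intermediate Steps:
Q(F, q) = (1 + q)/(3 + q)
R(G) = (1 + 5*G)/G
R(Q(x, -7))² = (5 + 1/((1 - 7)/(3 - 7)))² = (5 + 1/(-6/(-4)))² = (5 + 1/(-¼*(-6)))² = (5 + 1/(3/2))² = (5 + ⅔)² = (17/3)² = 289/9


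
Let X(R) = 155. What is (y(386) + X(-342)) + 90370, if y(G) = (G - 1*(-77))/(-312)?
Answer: 28243337/312 ≈ 90524.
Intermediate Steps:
y(G) = -77/312 - G/312 (y(G) = (G + 77)*(-1/312) = (77 + G)*(-1/312) = -77/312 - G/312)
(y(386) + X(-342)) + 90370 = ((-77/312 - 1/312*386) + 155) + 90370 = ((-77/312 - 193/156) + 155) + 90370 = (-463/312 + 155) + 90370 = 47897/312 + 90370 = 28243337/312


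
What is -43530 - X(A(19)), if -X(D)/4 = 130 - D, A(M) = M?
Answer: -43086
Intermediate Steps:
X(D) = -520 + 4*D (X(D) = -4*(130 - D) = -520 + 4*D)
-43530 - X(A(19)) = -43530 - (-520 + 4*19) = -43530 - (-520 + 76) = -43530 - 1*(-444) = -43530 + 444 = -43086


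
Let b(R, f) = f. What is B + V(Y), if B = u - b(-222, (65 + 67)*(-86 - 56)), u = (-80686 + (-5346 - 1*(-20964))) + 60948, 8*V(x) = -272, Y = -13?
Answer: 14590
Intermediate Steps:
V(x) = -34 (V(x) = (⅛)*(-272) = -34)
u = -4120 (u = (-80686 + (-5346 + 20964)) + 60948 = (-80686 + 15618) + 60948 = -65068 + 60948 = -4120)
B = 14624 (B = -4120 - (65 + 67)*(-86 - 56) = -4120 - 132*(-142) = -4120 - 1*(-18744) = -4120 + 18744 = 14624)
B + V(Y) = 14624 - 34 = 14590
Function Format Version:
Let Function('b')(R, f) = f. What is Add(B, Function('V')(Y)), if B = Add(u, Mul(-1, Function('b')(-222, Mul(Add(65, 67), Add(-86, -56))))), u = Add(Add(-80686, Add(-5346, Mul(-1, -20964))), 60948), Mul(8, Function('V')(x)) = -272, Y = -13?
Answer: 14590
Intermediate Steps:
Function('V')(x) = -34 (Function('V')(x) = Mul(Rational(1, 8), -272) = -34)
u = -4120 (u = Add(Add(-80686, Add(-5346, 20964)), 60948) = Add(Add(-80686, 15618), 60948) = Add(-65068, 60948) = -4120)
B = 14624 (B = Add(-4120, Mul(-1, Mul(Add(65, 67), Add(-86, -56)))) = Add(-4120, Mul(-1, Mul(132, -142))) = Add(-4120, Mul(-1, -18744)) = Add(-4120, 18744) = 14624)
Add(B, Function('V')(Y)) = Add(14624, -34) = 14590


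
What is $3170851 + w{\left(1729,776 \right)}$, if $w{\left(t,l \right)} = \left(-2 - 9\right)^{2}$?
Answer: $3170972$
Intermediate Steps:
$w{\left(t,l \right)} = 121$ ($w{\left(t,l \right)} = \left(-11\right)^{2} = 121$)
$3170851 + w{\left(1729,776 \right)} = 3170851 + 121 = 3170972$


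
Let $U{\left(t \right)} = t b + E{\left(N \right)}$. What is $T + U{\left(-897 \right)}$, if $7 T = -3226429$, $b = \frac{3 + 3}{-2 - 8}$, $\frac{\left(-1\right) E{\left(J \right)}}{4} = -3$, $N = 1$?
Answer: $- \frac{16112888}{35} \approx -4.6037 \cdot 10^{5}$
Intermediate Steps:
$E{\left(J \right)} = 12$ ($E{\left(J \right)} = \left(-4\right) \left(-3\right) = 12$)
$b = - \frac{3}{5}$ ($b = \frac{6}{-10} = 6 \left(- \frac{1}{10}\right) = - \frac{3}{5} \approx -0.6$)
$T = - \frac{3226429}{7}$ ($T = \frac{1}{7} \left(-3226429\right) = - \frac{3226429}{7} \approx -4.6092 \cdot 10^{5}$)
$U{\left(t \right)} = 12 - \frac{3 t}{5}$ ($U{\left(t \right)} = t \left(- \frac{3}{5}\right) + 12 = - \frac{3 t}{5} + 12 = 12 - \frac{3 t}{5}$)
$T + U{\left(-897 \right)} = - \frac{3226429}{7} + \left(12 - - \frac{2691}{5}\right) = - \frac{3226429}{7} + \left(12 + \frac{2691}{5}\right) = - \frac{3226429}{7} + \frac{2751}{5} = - \frac{16112888}{35}$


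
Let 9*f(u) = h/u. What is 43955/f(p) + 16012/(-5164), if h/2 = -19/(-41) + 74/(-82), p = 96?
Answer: -55837974523/1291 ≈ -4.3252e+7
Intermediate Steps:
h = -36/41 (h = 2*(-19/(-41) + 74/(-82)) = 2*(-19*(-1/41) + 74*(-1/82)) = 2*(19/41 - 37/41) = 2*(-18/41) = -36/41 ≈ -0.87805)
f(u) = -4/(41*u) (f(u) = (-36/(41*u))/9 = -4/(41*u))
43955/f(p) + 16012/(-5164) = 43955/((-4/41/96)) + 16012/(-5164) = 43955/((-4/41*1/96)) + 16012*(-1/5164) = 43955/(-1/984) - 4003/1291 = 43955*(-984) - 4003/1291 = -43251720 - 4003/1291 = -55837974523/1291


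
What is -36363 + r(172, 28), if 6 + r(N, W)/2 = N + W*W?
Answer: -34463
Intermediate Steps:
r(N, W) = -12 + 2*N + 2*W² (r(N, W) = -12 + 2*(N + W*W) = -12 + 2*(N + W²) = -12 + (2*N + 2*W²) = -12 + 2*N + 2*W²)
-36363 + r(172, 28) = -36363 + (-12 + 2*172 + 2*28²) = -36363 + (-12 + 344 + 2*784) = -36363 + (-12 + 344 + 1568) = -36363 + 1900 = -34463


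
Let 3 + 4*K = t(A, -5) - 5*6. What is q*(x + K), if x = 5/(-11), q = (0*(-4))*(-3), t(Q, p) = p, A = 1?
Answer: 0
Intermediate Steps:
q = 0 (q = 0*(-3) = 0)
x = -5/11 (x = 5*(-1/11) = -5/11 ≈ -0.45455)
K = -19/2 (K = -3/4 + (-5 - 5*6)/4 = -3/4 + (-5 - 30)/4 = -3/4 + (1/4)*(-35) = -3/4 - 35/4 = -19/2 ≈ -9.5000)
q*(x + K) = 0*(-5/11 - 19/2) = 0*(-219/22) = 0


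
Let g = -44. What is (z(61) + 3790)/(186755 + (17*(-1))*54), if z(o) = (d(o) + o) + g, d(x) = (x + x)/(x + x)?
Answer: 3808/185837 ≈ 0.020491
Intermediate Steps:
d(x) = 1 (d(x) = (2*x)/((2*x)) = (2*x)*(1/(2*x)) = 1)
z(o) = -43 + o (z(o) = (1 + o) - 44 = -43 + o)
(z(61) + 3790)/(186755 + (17*(-1))*54) = ((-43 + 61) + 3790)/(186755 + (17*(-1))*54) = (18 + 3790)/(186755 - 17*54) = 3808/(186755 - 918) = 3808/185837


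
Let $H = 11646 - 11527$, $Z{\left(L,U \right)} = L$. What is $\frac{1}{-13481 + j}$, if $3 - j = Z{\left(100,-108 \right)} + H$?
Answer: $- \frac{1}{13697} \approx -7.3009 \cdot 10^{-5}$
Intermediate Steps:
$H = 119$
$j = -216$ ($j = 3 - \left(100 + 119\right) = 3 - 219 = -216$)
$\frac{1}{-13481 + j} = \frac{1}{-13481 - 216} = \frac{1}{-13697} = - \frac{1}{13697}$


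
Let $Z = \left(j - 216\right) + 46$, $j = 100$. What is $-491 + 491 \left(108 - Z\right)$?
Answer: $86907$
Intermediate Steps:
$Z = -70$ ($Z = \left(100 - 216\right) + 46 = -116 + 46 = -70$)
$-491 + 491 \left(108 - Z\right) = -491 + 491 \left(108 - -70\right) = -491 + 491 \left(108 + 70\right) = -491 + 491 \cdot 178 = -491 + 87398 = 86907$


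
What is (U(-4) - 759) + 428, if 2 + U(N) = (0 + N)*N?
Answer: -317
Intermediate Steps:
U(N) = -2 + N**2 (U(N) = -2 + (0 + N)*N = -2 + N*N = -2 + N**2)
(U(-4) - 759) + 428 = ((-2 + (-4)**2) - 759) + 428 = ((-2 + 16) - 759) + 428 = (14 - 759) + 428 = -745 + 428 = -317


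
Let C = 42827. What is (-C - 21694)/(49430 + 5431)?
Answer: -21507/18287 ≈ -1.1761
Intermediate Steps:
(-C - 21694)/(49430 + 5431) = (-1*42827 - 21694)/(49430 + 5431) = (-42827 - 21694)/54861 = -64521*1/54861 = -21507/18287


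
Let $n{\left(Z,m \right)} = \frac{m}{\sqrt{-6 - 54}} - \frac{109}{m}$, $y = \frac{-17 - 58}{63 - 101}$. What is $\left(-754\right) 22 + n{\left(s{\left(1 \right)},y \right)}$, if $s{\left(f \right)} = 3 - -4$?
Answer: $- \frac{1248242}{75} - \frac{5 i \sqrt{15}}{76} \approx -16643.0 - 0.2548 i$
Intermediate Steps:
$y = \frac{75}{38}$ ($y = - \frac{75}{-38} = \left(-75\right) \left(- \frac{1}{38}\right) = \frac{75}{38} \approx 1.9737$)
$s{\left(f \right)} = 7$ ($s{\left(f \right)} = 3 + 4 = 7$)
$n{\left(Z,m \right)} = - \frac{109}{m} - \frac{i m \sqrt{15}}{30}$ ($n{\left(Z,m \right)} = \frac{m}{\sqrt{-60}} - \frac{109}{m} = \frac{m}{2 i \sqrt{15}} - \frac{109}{m} = m \left(- \frac{i \sqrt{15}}{30}\right) - \frac{109}{m} = - \frac{i m \sqrt{15}}{30} - \frac{109}{m} = - \frac{109}{m} - \frac{i m \sqrt{15}}{30}$)
$\left(-754\right) 22 + n{\left(s{\left(1 \right)},y \right)} = \left(-754\right) 22 - \left(\frac{4142}{75} + \frac{1}{30} i \frac{75}{38} \sqrt{15}\right) = -16588 - \left(\frac{4142}{75} + \frac{5 i \sqrt{15}}{76}\right) = - \frac{1248242}{75} - \frac{5 i \sqrt{15}}{76}$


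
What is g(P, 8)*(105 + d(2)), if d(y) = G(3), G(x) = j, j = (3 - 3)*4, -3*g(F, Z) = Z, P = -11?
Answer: -280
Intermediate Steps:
g(F, Z) = -Z/3
j = 0 (j = 0*4 = 0)
G(x) = 0
d(y) = 0
g(P, 8)*(105 + d(2)) = (-⅓*8)*(105 + 0) = -8/3*105 = -280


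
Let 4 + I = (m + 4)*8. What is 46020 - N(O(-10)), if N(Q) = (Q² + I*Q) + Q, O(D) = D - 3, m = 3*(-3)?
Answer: 45292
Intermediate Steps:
m = -9
O(D) = -3 + D
I = -44 (I = -4 + (-9 + 4)*8 = -4 - 5*8 = -4 - 40 = -44)
N(Q) = Q² - 43*Q (N(Q) = (Q² - 44*Q) + Q = Q² - 43*Q)
46020 - N(O(-10)) = 46020 - (-3 - 10)*(-43 + (-3 - 10)) = 46020 - (-13)*(-43 - 13) = 46020 - (-13)*(-56) = 46020 - 1*728 = 46020 - 728 = 45292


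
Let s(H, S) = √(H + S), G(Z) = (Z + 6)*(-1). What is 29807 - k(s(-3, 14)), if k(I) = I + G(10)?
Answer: 29823 - √11 ≈ 29820.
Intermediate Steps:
G(Z) = -6 - Z (G(Z) = (6 + Z)*(-1) = -6 - Z)
k(I) = -16 + I (k(I) = I + (-6 - 1*10) = I + (-6 - 10) = I - 16 = -16 + I)
29807 - k(s(-3, 14)) = 29807 - (-16 + √(-3 + 14)) = 29807 - (-16 + √11) = 29807 + (16 - √11) = 29823 - √11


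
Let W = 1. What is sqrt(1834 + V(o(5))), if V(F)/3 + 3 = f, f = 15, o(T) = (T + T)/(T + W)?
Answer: sqrt(1870) ≈ 43.243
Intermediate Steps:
o(T) = 2*T/(1 + T) (o(T) = (T + T)/(T + 1) = (2*T)/(1 + T) = 2*T/(1 + T))
V(F) = 36 (V(F) = -9 + 3*15 = -9 + 45 = 36)
sqrt(1834 + V(o(5))) = sqrt(1834 + 36) = sqrt(1870)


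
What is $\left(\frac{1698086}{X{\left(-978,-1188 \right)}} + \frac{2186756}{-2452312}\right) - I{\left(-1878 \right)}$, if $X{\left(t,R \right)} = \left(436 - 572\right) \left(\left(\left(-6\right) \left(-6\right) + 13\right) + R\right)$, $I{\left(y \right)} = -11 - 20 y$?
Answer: $- \frac{891251465708809}{23742058628} \approx -37539.0$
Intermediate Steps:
$X{\left(t,R \right)} = -6664 - 136 R$ ($X{\left(t,R \right)} = - 136 \left(\left(36 + 13\right) + R\right) = - 136 \left(49 + R\right) = -6664 - 136 R$)
$\left(\frac{1698086}{X{\left(-978,-1188 \right)}} + \frac{2186756}{-2452312}\right) - I{\left(-1878 \right)} = \left(\frac{1698086}{-6664 - -161568} + \frac{2186756}{-2452312}\right) - \left(-11 - -37560\right) = \left(\frac{1698086}{-6664 + 161568} + 2186756 \left(- \frac{1}{2452312}\right)\right) - \left(-11 + 37560\right) = \left(\frac{1698086}{154904} - \frac{546689}{613078}\right) - 37549 = \left(1698086 \cdot \frac{1}{154904} - \frac{546689}{613078}\right) - 37549 = \left(\frac{849043}{77452} - \frac{546689}{613078}\right) - 37549 = \frac{239093713963}{23742058628} - 37549 = - \frac{891251465708809}{23742058628}$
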